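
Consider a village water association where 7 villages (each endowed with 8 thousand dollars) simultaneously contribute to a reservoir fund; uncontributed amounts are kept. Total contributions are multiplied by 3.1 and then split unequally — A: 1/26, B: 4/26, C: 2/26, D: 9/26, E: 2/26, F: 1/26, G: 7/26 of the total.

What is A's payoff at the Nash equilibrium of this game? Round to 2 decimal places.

8.95 thousand dollars

For player j, contributing a unit is worthwhile iff 3.1 × (j's share) ≥ 1, i.e. iff j's share is at least 0.3226.
The only share above 0.3226 is D's 9/26, contributing 8; the remaining 6 contribute 0. Total contributed: 8.
A keeps 8 and receives 3.1 × 8 × 1/26 = 0.95 from the reservoir fund, for a payoff of 8.95.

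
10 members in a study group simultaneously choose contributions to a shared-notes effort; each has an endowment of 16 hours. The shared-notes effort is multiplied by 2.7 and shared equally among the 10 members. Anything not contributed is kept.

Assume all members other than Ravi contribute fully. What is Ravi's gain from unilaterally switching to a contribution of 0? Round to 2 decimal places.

11.68 hours

Switching from a contribution of 16 to 0 lets Ravi keep an extra 16 hours, but lowers the shared-notes effort by 16, which costs Ravi their own share of that drop: 2.7/10 × 16 = 4.32.
Net gain = 16 − 4.32 = 11.68. The private return per contributed unit (0.2700) is below 1, so free-riding is indeed the best response regardless of what the others do.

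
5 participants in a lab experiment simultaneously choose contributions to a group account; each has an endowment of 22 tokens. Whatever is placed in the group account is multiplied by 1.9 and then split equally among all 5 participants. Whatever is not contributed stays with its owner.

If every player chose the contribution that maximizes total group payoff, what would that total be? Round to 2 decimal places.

209.00 tokens

Each contributed unit returns 1.900 to the group as a whole (0.3800 to each of 5 players), which exceeds 1, so the social optimum is full contribution: group total = 1.900 × 110 = 209.00.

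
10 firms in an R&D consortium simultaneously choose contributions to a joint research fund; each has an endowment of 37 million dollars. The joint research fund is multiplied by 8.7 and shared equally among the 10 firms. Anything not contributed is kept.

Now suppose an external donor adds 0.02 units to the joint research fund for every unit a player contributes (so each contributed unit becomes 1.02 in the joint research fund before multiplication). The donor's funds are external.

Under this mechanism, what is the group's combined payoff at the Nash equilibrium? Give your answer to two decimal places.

Even with the mechanism, each unit contributed returns only 8.7 × 1.02 / 10 = 0.8874 per unit of net cost, so contributing nothing is still dominant.
Everyone keeps their endowment and the group total is 10 × 37 = 370.

370.00 million dollars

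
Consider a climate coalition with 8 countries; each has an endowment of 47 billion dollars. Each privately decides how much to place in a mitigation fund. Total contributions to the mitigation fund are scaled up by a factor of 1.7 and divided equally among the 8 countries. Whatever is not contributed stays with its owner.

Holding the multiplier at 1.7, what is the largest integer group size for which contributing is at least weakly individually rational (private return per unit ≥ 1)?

Private return per unit is 1.7/(group size), which is ≥ 1 whenever the group size is ≤ 1.7.
The largest such integer is 1.

1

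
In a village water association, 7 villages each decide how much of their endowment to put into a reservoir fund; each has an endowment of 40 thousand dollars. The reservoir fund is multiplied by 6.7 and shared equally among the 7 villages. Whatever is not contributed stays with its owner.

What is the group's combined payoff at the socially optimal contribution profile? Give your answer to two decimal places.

Each contributed unit returns 6.700 to the group as a whole (0.9571 to each of 7 players), which exceeds 1, so the social optimum is full contribution: group total = 6.700 × 280 = 1876.00.

1876.00 thousand dollars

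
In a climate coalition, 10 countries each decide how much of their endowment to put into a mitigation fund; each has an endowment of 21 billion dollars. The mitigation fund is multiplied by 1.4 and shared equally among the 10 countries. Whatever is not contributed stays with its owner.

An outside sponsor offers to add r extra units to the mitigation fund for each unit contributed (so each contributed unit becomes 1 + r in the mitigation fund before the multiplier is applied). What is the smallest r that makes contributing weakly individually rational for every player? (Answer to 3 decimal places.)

With matching at rate r, one contributed unit becomes (1 + r) in the mitigation fund and returns 1.4 × (1 + r) / 10 to the contributor.
Setting this equal to 1: 1 + r = 10/1.4 = 7.1429.
So the minimum matching rate is r = 7.1429 − 1 = 6.143.

6.143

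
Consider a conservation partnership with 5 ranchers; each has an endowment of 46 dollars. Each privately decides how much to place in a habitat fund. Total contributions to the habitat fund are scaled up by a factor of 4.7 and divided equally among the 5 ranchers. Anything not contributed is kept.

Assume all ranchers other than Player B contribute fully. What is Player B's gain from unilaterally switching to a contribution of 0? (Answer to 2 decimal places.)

2.76 dollars

Switching from a contribution of 46 to 0 lets Player B keep an extra 46 dollars, but lowers the habitat fund by 46, which costs Player B their own share of that drop: 4.7/5 × 46 = 43.24.
Net gain = 46 − 43.24 = 2.76. The private return per contributed unit (0.9400) is below 1, so free-riding is indeed the best response regardless of what the others do.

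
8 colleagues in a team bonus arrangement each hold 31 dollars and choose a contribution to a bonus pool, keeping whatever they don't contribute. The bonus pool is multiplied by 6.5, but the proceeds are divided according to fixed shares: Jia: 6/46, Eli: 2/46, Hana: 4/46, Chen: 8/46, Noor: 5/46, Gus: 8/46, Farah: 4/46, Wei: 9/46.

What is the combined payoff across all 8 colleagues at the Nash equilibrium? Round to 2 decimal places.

759.50 dollars

For player j, contributing a unit is worthwhile iff 6.5 × (j's share) ≥ 1, i.e. iff j's share is at least 0.1538.
Chen, Gus and Wei clear that bar, contributing 31 each; the remaining 5 contribute 0. Total contributed: 93.
The bonus pool pays out 6.5 × 93 = 604.50 in total (split across the unequal shares, but the aggregate is all that matters for the group sum).
The 5 free-riders keep 31 each, adding 155. Group total = 155 + 604.50 = 759.50.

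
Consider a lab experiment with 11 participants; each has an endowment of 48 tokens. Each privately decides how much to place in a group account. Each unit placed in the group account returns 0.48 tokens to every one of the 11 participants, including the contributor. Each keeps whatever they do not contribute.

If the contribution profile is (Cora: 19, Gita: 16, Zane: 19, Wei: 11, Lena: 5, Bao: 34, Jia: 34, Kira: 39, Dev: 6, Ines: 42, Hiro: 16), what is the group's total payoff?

1559.48 tokens

Total contributed: 19 + 16 + 19 + 11 + 5 + 34 + 34 + 39 + 6 + 42 + 16 = 241; total kept: 11 × 48 − 241 = 287.
The group account pays out 0.48 × 11 × 241 = 1272.48 in aggregate.
Group total = 287 + 1272.48 = 1559.48.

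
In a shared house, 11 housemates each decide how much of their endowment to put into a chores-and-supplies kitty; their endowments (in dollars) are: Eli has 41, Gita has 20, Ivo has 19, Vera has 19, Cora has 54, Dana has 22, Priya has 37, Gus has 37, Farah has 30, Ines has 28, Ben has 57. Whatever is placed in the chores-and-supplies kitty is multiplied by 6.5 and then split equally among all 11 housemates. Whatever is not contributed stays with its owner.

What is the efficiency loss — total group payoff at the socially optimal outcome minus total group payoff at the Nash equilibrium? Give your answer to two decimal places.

The private return per contributed unit is 6.5/11 = 0.5909 < 1 for every player regardless of endowment, so the Nash equilibrium is zero contribution and the group total is Σ E_j = 41 + 20 + 19 + 19 + 54 + 22 + 37 + 37 + 30 + 28 + 57 = 364.
Each contributed unit returns 6.500 to the group, so the social optimum is full contribution by everyone: group total = 6.500 × 364 = 2366.00.
Efficiency loss = (6.500 − 1) × 364 = 2002.00.

2002.00 dollars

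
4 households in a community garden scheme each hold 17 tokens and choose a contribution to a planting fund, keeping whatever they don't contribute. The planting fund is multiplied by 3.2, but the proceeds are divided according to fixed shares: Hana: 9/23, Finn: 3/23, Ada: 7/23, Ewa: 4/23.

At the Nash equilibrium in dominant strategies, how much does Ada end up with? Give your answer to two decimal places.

33.56 tokens

A player with share s gets back 3.2·s per unit contributed, so full contribution is dominant for anyone with s > 1/3.2 = 0.3125 and zero contribution is dominant for anyone below.
The only share above 0.3125 is Hana's 9/23, contributing 17; the remaining 3 contribute 0. Total contributed: 17.
Ada keeps 17 and receives 3.2 × 17 × 7/23 = 16.56 from the planting fund, for a payoff of 33.56.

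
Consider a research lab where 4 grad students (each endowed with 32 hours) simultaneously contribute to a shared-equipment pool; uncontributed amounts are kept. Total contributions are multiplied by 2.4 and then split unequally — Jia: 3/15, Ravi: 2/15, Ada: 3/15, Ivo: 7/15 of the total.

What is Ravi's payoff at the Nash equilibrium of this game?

42.24 hours

Player j's private return per contributed unit is 2.4 × (j's share). Contributing is weakly dominant for j when that share is at least 1/2.4 = 0.4167, and contributing 0 is dominant otherwise.
Only Ivo (7/15) clears that bar, contributing 32; the remaining 3 contribute 0. Total contributed: 32.
Ravi keeps 32 and receives 2.4 × 32 × 2/15 = 10.24 from the shared-equipment pool, for a payoff of 42.24.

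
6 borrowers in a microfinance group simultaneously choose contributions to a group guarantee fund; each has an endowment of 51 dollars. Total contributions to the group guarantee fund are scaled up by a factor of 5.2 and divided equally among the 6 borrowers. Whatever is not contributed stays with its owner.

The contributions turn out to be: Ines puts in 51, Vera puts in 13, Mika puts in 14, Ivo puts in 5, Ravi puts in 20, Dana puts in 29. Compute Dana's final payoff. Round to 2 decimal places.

136.40 dollars

Total contributed: 51 + 13 + 14 + 5 + 20 + 29 = 132.
Each receives 5.2 × 132 / 6 = 114.40 from the group guarantee fund.
Dana keeps 51 − 29 = 22, so Dana's payoff is 22 + 114.40 = 136.40.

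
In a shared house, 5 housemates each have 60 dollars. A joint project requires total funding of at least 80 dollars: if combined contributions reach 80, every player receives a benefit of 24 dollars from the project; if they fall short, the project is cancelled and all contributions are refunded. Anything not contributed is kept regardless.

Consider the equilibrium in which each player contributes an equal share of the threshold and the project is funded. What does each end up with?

Equal share of the threshold: 80/5 = 16.
At this profile no one gains by cutting their contribution: any cut drops the total below 80, the project is cancelled, contributions are refunded, and the deviator ends with 60, which is less than 60 − 16 + 24 = 68. Contributing more than 16 just wastes the excess. So contributing exactly 16 is a best response.
Each player's payoff: 60 − 16 + 24 = 68.

68 dollars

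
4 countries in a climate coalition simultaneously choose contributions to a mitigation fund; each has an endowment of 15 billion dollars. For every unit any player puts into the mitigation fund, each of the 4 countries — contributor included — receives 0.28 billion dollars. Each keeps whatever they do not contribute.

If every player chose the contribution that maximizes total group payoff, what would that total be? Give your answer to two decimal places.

Each contributed unit returns 1.120 to the group as a whole (0.28 to each of 4 players), which exceeds 1, so the social optimum is full contribution: group total = 1.120 × 60 = 67.20.

67.20 billion dollars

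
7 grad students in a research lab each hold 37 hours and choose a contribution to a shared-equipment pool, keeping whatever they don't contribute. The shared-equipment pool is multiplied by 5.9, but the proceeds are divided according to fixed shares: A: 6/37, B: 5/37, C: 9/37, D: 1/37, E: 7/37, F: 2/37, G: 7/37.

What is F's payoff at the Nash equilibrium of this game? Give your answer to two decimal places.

Player j's private return per contributed unit is 5.9 × (j's share). Contributing is weakly dominant for j when that share is at least 1/5.9 = 0.1695, and contributing 0 is dominant otherwise.
The shares above 0.1695 belong to C, E and G, contributing 37 each; the remaining 4 contribute 0. Total contributed: 111.
F keeps 37 and receives 5.9 × 111 × 2/37 = 35.40 from the shared-equipment pool, for a payoff of 72.40.

72.40 hours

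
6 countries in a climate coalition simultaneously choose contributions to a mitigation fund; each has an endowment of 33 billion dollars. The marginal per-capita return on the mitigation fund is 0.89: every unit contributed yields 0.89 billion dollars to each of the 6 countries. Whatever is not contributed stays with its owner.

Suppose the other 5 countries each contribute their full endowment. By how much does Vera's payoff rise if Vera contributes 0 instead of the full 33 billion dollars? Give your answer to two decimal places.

Switching from a contribution of 33 to 0 lets Vera keep an extra 33 billion dollars, but lowers the mitigation fund by 33, which costs Vera their own share of that drop: 0.89 × 33 = 29.37.
Net gain = 33 − 29.37 = 3.63. The private return per contributed unit (0.89) is below 1, so free-riding is indeed the best response regardless of what the others do.

3.63 billion dollars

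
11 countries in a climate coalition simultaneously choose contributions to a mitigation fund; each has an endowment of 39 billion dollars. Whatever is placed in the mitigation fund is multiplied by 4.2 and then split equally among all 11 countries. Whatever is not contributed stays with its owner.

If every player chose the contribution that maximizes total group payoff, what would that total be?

1801.80 billion dollars

Each contributed unit returns 4.200 to the group as a whole (0.3818 to each of 11 players), which exceeds 1, so the social optimum is full contribution: group total = 4.200 × 429 = 1801.80.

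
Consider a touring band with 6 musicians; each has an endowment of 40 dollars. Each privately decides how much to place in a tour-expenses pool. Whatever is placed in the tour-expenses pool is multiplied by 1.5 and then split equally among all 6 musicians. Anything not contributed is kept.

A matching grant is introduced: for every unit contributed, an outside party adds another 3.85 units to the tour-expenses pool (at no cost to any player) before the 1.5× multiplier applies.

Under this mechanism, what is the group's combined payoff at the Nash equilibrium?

1746.00 dollars

With the mechanism, a contributed unit returns 1.5 × 4.85 / 6 = 1.2125 per unit of net cost to the contributor — now above 1 — so contributing fully is weakly dominant for every player.
So the Nash equilibrium is full contribution by all 6; the group earns 1.5 × 4.85 × 240 = 1746.00.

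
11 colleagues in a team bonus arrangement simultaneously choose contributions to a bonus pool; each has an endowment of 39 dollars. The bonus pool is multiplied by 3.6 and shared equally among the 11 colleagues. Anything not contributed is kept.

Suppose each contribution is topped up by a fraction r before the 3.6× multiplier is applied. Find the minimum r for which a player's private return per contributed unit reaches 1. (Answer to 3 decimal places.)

2.056

With matching at rate r, one contributed unit becomes (1 + r) in the bonus pool and returns 3.6 × (1 + r) / 11 to the contributor.
Setting this equal to 1: 1 + r = 11/3.6 = 3.0556.
So the minimum matching rate is r = 3.0556 − 1 = 2.056.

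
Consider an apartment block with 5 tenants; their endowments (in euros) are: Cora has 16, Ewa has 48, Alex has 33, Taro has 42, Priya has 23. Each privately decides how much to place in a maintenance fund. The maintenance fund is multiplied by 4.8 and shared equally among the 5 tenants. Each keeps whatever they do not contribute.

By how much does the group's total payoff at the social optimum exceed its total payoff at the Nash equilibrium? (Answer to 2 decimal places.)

615.60 euros

The private return per contributed unit is 4.8/5 = 0.9600 < 1 for every player regardless of endowment, so the Nash equilibrium is zero contribution and the group total is Σ E_j = 16 + 48 + 33 + 42 + 23 = 162.
Each contributed unit returns 4.800 to the group, so the social optimum is full contribution by everyone: group total = 4.800 × 162 = 777.60.
Efficiency loss = (4.800 − 1) × 162 = 615.60.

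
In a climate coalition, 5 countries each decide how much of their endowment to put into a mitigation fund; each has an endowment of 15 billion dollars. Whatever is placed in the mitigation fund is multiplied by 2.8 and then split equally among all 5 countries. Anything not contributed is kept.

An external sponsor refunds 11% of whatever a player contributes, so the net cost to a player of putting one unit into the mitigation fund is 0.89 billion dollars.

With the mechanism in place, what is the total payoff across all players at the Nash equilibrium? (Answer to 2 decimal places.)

75.00 billion dollars

With the mechanism, a contributed unit returns (2.8/5) / 0.89 = 0.6292 per unit of net cost — still below 1 — so contributing 0 remains dominant for every player.
Everyone keeps their endowment and the group total is 5 × 15 = 75.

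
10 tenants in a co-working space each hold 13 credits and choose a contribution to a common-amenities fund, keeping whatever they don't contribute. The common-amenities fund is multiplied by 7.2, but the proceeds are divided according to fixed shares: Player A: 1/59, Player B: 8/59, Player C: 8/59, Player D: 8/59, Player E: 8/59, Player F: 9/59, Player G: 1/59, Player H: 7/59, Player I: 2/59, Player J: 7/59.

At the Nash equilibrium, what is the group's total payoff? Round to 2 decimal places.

Player j's private return per contributed unit is 7.2 × (j's share). Contributing is weakly dominant for j when that share is at least 1/7.2 = 0.1389, and contributing 0 is dominant otherwise.
Only Player F (9/59) clears that bar, contributing 13; the remaining 9 contribute 0. Total contributed: 13.
The common-amenities fund pays out 7.2 × 13 = 93.60 in total (split across the unequal shares, but the aggregate is all that matters for the group sum).
The 9 free-riders keep 13 each, adding 117. Group total = 117 + 93.60 = 210.60.

210.60 credits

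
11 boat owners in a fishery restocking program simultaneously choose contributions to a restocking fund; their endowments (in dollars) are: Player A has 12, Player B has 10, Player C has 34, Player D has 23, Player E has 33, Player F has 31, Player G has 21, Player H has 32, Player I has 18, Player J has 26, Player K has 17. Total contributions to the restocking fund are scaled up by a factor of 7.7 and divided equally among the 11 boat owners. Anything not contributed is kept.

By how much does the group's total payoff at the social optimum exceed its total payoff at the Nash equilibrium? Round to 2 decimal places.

The private return per contributed unit is 7.7/11 = 0.7000 < 1 for every player regardless of endowment, so the Nash equilibrium is zero contribution and the group total is Σ E_j = 12 + 10 + 34 + 23 + 33 + 31 + 21 + 32 + 18 + 26 + 17 = 257.
Each contributed unit returns 7.700 to the group, so the social optimum is full contribution by everyone: group total = 7.700 × 257 = 1978.90.
Efficiency loss = (7.700 − 1) × 257 = 1721.90.

1721.90 dollars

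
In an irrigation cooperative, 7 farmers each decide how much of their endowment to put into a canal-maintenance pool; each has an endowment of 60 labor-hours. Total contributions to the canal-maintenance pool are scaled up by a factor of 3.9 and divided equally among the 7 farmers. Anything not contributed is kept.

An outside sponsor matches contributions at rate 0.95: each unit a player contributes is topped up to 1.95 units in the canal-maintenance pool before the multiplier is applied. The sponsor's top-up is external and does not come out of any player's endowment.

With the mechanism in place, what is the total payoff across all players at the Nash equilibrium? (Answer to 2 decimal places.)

3194.10 labor-hours

With the mechanism, a contributed unit returns 3.9 × 1.95 / 7 = 1.0864 per unit of net cost to the contributor — now above 1 — so contributing fully is weakly dominant for every player.
So the Nash equilibrium is full contribution by all 7; the group earns 3.9 × 1.95 × 420 = 3194.10.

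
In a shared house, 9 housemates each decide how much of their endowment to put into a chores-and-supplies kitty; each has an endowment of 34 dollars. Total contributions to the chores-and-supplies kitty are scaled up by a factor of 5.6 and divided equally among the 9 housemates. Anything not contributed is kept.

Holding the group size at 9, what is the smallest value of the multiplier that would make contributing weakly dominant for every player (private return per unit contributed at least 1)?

9

A contributed unit returns (multiplier)/9 to its contributor.
This reaches 1 exactly when the multiplier is 9.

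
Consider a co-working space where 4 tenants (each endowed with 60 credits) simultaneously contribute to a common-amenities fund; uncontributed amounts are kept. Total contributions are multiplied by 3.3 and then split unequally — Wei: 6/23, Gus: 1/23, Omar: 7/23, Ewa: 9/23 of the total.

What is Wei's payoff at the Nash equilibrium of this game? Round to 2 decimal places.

For player j, contributing a unit is worthwhile iff 3.3 × (j's share) ≥ 1, i.e. iff j's share is at least 0.3030.
Omar and Ewa are above the threshold, contributing 60 each; the remaining 2 contribute 0. Total contributed: 120.
Wei keeps 60 and receives 3.3 × 120 × 6/23 = 103.30 from the common-amenities fund, for a payoff of 163.30.

163.30 credits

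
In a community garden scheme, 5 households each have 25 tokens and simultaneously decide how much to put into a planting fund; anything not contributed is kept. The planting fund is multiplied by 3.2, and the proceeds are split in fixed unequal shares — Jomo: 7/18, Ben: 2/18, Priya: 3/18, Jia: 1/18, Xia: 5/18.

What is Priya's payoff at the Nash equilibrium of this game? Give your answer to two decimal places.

A player with share s gets back 3.2·s per unit contributed, so full contribution is dominant for anyone with s > 1/3.2 = 0.3125 and zero contribution is dominant for anyone below.
The only share above 0.3125 is Jomo's 7/18, contributing 25; the remaining 4 contribute 0. Total contributed: 25.
Priya keeps 25 and receives 3.2 × 25 × 3/18 = 13.33 from the planting fund, for a payoff of 38.33.

38.33 tokens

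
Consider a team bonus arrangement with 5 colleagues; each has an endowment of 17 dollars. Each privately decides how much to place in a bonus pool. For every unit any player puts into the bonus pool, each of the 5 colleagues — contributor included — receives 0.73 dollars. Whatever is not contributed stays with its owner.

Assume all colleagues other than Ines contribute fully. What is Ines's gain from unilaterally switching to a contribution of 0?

Switching from a contribution of 17 to 0 lets Ines keep an extra 17 dollars, but lowers the bonus pool by 17, which costs Ines their own share of that drop: 0.73 × 17 = 12.41.
Net gain = 17 − 12.41 = 4.59. The private return per contributed unit (0.73) is below 1, so free-riding is indeed the best response regardless of what the others do.

4.59 dollars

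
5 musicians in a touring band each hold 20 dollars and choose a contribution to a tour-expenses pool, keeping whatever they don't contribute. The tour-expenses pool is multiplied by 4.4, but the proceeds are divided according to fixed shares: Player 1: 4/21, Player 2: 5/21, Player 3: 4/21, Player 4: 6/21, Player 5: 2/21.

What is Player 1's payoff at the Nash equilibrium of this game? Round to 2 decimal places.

Each unit j contributes comes back to j as 4.4 × (j's share), so j prefers to contribute only if that share exceeds 1/4.4 = 0.2273; otherwise keeping the unit dominates.
Player 2 and Player 4 clear that bar, contributing 20 each; the remaining 3 contribute 0. Total contributed: 40.
Player 1 keeps 20 and receives 4.4 × 40 × 4/21 = 33.52 from the tour-expenses pool, for a payoff of 53.52.

53.52 dollars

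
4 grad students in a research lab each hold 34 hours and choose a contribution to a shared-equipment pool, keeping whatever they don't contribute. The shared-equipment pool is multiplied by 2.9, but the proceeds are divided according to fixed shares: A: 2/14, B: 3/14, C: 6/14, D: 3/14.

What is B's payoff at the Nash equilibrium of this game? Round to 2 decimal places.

A player with share s gets back 2.9·s per unit contributed, so full contribution is dominant for anyone with s > 1/2.9 = 0.3448 and zero contribution is dominant for anyone below.
Only C (6/14) clears that bar, contributing 34; the remaining 3 contribute 0. Total contributed: 34.
B keeps 34 and receives 2.9 × 34 × 3/14 = 21.13 from the shared-equipment pool, for a payoff of 55.13.

55.13 hours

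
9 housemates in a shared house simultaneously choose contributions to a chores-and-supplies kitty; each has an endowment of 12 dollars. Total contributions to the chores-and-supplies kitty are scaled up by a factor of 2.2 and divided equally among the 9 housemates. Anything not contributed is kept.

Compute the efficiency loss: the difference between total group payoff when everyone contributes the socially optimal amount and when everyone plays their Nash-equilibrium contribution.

Each contributed unit returns 2.2/9 = 0.2444 to its contributor — below 1 — so contributing 0 is dominant for every player. At the Nash equilibrium everyone keeps their 12, and the group total is 9 × 12 = 108.
Each contributed unit returns 2.200 to the group as a whole (0.2444 to each of 9 players), which exceeds 1, so the social optimum is full contribution: group total = 2.200 × 108 = 237.60.
Efficiency loss = 237.60 − 108 = 129.60.

129.60 dollars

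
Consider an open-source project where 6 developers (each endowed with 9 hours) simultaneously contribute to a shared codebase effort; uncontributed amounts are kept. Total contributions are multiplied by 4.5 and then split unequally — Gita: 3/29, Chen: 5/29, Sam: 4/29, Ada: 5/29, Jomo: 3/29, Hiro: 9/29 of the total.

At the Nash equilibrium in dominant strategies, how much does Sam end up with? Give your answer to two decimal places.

For player j, contributing a unit is worthwhile iff 4.5 × (j's share) ≥ 1, i.e. iff j's share is at least 0.2222.
Hiro alone (share 9/29) is above the threshold, contributing 9; the remaining 5 contribute 0. Total contributed: 9.
Sam keeps 9 and receives 4.5 × 9 × 4/29 = 5.59 from the shared codebase effort, for a payoff of 14.59.

14.59 hours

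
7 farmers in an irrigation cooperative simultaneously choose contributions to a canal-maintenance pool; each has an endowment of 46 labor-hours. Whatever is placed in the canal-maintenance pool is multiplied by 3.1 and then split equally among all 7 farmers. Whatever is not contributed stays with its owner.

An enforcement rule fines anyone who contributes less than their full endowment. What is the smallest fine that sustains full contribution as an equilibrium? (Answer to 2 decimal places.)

Given the others contribute fully, the best deviation is to contribute 0 (any partial contribution still incurs the fine and gives up units whose private return 0.4429 is below 1).
Deviating from 46 to 0 saves 46 labor-hours but forfeits the deviator's share of the drop in the canal-maintenance pool: 3.1/7 × 46 = 20.37.
So the deviation gain is 46 − 20.37 = 25.63, and the fine must be at least 25.63 labor-hours to wipe it out.

25.63 labor-hours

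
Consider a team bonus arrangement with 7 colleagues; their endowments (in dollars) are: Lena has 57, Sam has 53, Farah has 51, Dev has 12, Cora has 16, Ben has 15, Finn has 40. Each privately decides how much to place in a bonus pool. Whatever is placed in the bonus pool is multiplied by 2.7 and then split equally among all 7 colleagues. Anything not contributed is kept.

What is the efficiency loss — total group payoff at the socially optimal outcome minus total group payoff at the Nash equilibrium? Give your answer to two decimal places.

The private return per contributed unit is 2.7/7 = 0.3857 < 1 for every player regardless of endowment, so the Nash equilibrium is zero contribution and the group total is Σ E_j = 57 + 53 + 51 + 12 + 16 + 15 + 40 = 244.
Each contributed unit returns 2.700 to the group, so the social optimum is full contribution by everyone: group total = 2.700 × 244 = 658.80.
Efficiency loss = (2.700 − 1) × 244 = 414.80.

414.80 dollars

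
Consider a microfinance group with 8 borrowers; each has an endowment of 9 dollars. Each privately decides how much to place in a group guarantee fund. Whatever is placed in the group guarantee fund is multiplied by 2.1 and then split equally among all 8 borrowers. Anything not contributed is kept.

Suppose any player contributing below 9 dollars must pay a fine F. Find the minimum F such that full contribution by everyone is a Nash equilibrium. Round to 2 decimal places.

Given the others contribute fully, the best deviation is to contribute 0 (any partial contribution still incurs the fine and gives up units whose private return 0.2625 is below 1).
Deviating from 9 to 0 saves 9 dollars but forfeits the deviator's share of the drop in the group guarantee fund: 2.1/8 × 9 = 2.36.
So the deviation gain is 9 − 2.36 = 6.64, and the fine must be at least 6.64 dollars to wipe it out.

6.64 dollars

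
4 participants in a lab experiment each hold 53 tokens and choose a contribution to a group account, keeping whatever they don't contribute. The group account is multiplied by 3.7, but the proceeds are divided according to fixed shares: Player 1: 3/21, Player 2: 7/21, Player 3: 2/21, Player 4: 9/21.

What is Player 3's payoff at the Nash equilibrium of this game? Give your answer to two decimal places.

For player j, contributing a unit is worthwhile iff 3.7 × (j's share) ≥ 1, i.e. iff j's share is at least 0.2703.
The shares above 0.2703 belong to Player 2 and Player 4, contributing 53 each; the remaining 2 contribute 0. Total contributed: 106.
Player 3 keeps 53 and receives 3.7 × 106 × 2/21 = 37.35 from the group account, for a payoff of 90.35.

90.35 tokens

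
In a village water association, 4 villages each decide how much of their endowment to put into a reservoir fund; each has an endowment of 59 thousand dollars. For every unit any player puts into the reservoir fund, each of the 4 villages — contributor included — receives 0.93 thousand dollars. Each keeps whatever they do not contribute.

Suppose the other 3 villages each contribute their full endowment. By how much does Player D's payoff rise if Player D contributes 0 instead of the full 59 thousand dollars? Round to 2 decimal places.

4.13 thousand dollars

Switching from a contribution of 59 to 0 lets Player D keep an extra 59 thousand dollars, but lowers the reservoir fund by 59, which costs Player D their own share of that drop: 0.93 × 59 = 54.87.
Net gain = 59 − 54.87 = 4.13. The private return per contributed unit (0.93) is below 1, so free-riding is indeed the best response regardless of what the others do.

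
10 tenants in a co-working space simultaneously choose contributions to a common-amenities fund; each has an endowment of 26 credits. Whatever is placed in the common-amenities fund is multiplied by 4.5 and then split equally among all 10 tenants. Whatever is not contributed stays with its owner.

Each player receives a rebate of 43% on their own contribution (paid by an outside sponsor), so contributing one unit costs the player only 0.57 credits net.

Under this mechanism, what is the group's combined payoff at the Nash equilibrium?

The effective private return is (4.5/10) / 0.57 = 0.7895, which is still under 1, so the mechanism doesn't change anyone's dominant strategy: zero contribution.
Everyone keeps their endowment and the group total is 10 × 26 = 260.

260.00 credits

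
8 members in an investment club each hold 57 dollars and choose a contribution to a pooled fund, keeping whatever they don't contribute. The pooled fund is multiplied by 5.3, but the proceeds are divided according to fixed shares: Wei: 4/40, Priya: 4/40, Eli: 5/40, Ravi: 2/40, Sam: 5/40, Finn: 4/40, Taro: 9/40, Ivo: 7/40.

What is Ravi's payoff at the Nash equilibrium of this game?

72.11 dollars

Each unit j contributes comes back to j as 5.3 × (j's share), so j prefers to contribute only if that share exceeds 1/5.3 = 0.1887; otherwise keeping the unit dominates.
Only Taro (9/40) clears that bar, contributing 57; the remaining 7 contribute 0. Total contributed: 57.
Ravi keeps 57 and receives 5.3 × 57 × 2/40 = 15.11 from the pooled fund, for a payoff of 72.11.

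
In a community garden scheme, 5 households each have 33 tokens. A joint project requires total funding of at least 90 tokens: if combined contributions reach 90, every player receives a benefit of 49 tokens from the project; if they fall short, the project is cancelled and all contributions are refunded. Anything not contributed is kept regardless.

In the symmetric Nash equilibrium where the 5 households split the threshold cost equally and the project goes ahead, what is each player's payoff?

64 tokens

Equal share of the threshold: 90/5 = 18.
At this profile no one gains by cutting their contribution: any cut drops the total below 90, the project is cancelled, contributions are refunded, and the deviator ends with 33, which is less than 33 − 18 + 49 = 64. Contributing more than 18 just wastes the excess. So contributing exactly 18 is a best response.
Each player's payoff: 33 − 18 + 49 = 64.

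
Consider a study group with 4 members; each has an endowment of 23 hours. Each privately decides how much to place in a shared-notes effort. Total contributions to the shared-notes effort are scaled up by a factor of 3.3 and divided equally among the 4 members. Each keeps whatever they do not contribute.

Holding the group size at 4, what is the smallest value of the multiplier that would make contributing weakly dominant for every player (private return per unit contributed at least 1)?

A contributed unit returns (multiplier)/4 to its contributor.
This reaches 1 exactly when the multiplier is 4.

4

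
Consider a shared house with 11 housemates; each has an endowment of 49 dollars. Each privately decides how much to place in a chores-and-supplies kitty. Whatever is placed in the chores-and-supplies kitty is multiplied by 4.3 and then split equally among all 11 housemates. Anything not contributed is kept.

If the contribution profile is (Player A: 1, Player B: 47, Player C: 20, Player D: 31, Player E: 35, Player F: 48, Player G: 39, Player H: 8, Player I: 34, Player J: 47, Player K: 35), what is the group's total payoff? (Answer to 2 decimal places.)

1677.50 dollars

Total contributed: 1 + 47 + 20 + 31 + 35 + 48 + 39 + 8 + 34 + 47 + 35 = 345; total kept: 11 × 49 − 345 = 194.
The chores-and-supplies kitty pays out 4.3 × 345 = 1483.50 in aggregate.
Group total = 194 + 1483.50 = 1677.50.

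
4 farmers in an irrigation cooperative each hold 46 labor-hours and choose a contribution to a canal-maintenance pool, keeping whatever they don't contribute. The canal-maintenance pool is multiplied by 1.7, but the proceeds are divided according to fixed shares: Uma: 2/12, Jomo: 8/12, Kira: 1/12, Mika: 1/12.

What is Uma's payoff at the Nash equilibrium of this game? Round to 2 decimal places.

Player j's private return per contributed unit is 1.7 × (j's share). Contributing is weakly dominant for j when that share is at least 1/1.7 = 0.5882, and contributing 0 is dominant otherwise.
Jomo alone (share 8/12) is above the threshold, contributing 46; the remaining 3 contribute 0. Total contributed: 46.
Uma keeps 46 and receives 1.7 × 46 × 2/12 = 13.03 from the canal-maintenance pool, for a payoff of 59.03.

59.03 labor-hours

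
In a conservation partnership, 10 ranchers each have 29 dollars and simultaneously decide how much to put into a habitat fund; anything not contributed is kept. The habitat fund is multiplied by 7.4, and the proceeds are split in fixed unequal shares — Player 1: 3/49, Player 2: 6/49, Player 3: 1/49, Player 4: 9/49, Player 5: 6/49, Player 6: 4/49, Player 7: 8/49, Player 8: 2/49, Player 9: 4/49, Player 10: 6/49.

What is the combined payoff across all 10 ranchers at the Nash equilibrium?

661.20 dollars

A player with share s gets back 7.4·s per unit contributed, so full contribution is dominant for anyone with s > 1/7.4 = 0.1351 and zero contribution is dominant for anyone below.
Player 4 and Player 7 are above the threshold, contributing 29 each; the remaining 8 contribute 0. Total contributed: 58.
The habitat fund pays out 7.4 × 58 = 429.20 in total (split across the unequal shares, but the aggregate is all that matters for the group sum).
The 8 free-riders keep 29 each, adding 232. Group total = 232 + 429.20 = 661.20.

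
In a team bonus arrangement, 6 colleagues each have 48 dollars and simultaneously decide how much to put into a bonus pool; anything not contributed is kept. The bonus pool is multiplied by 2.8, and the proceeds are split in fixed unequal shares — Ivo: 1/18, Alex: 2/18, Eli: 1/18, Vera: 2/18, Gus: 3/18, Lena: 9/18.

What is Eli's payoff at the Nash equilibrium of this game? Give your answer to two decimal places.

55.47 dollars

Player j's private return per contributed unit is 2.8 × (j's share). Contributing is weakly dominant for j when that share is at least 1/2.8 = 0.3571, and contributing 0 is dominant otherwise.
The only share above 0.3571 is Lena's 9/18, contributing 48; the remaining 5 contribute 0. Total contributed: 48.
Eli keeps 48 and receives 2.8 × 48 × 1/18 = 7.47 from the bonus pool, for a payoff of 55.47.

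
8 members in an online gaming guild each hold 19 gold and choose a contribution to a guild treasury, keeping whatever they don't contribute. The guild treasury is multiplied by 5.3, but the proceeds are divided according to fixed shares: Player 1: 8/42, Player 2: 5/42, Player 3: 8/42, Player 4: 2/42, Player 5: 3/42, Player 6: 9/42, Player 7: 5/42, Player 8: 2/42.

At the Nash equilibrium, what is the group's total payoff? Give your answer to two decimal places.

For player j, contributing a unit is worthwhile iff 5.3 × (j's share) ≥ 1, i.e. iff j's share is at least 0.1887.
Player 1, Player 3 and Player 6 are above the threshold, contributing 19 each; the remaining 5 contribute 0. Total contributed: 57.
The guild treasury pays out 5.3 × 57 = 302.10 in total (split across the unequal shares, but the aggregate is all that matters for the group sum).
The 5 free-riders keep 19 each, adding 95. Group total = 95 + 302.10 = 397.10.

397.10 gold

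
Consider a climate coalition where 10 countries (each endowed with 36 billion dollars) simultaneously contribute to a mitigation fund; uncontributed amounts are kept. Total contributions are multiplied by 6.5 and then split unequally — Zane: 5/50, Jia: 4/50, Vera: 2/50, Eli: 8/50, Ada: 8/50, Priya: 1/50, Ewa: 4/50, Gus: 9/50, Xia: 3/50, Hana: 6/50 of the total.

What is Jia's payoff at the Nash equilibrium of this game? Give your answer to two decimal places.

92.16 billion dollars

Each unit j contributes comes back to j as 6.5 × (j's share), so j prefers to contribute only if that share exceeds 1/6.5 = 0.1538; otherwise keeping the unit dominates.
The shares above 0.1538 belong to Eli, Ada and Gus, contributing 36 each; the remaining 7 contribute 0. Total contributed: 108.
Jia keeps 36 and receives 6.5 × 108 × 4/50 = 56.16 from the mitigation fund, for a payoff of 92.16.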